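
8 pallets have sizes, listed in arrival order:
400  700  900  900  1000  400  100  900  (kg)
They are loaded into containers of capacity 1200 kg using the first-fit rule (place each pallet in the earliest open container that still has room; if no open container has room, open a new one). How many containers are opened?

6

  400 → container 1 (new)  [load 400/1200]
  700 → container 1  [load 1100/1200]
  900 → container 2 (new)  [load 900/1200]
  900 → container 3 (new)  [load 900/1200]
  1000 → container 4 (new)  [load 1000/1200]
  400 → container 5 (new)  [load 400/1200]
  100 → container 1  [load 1200/1200]
  900 → container 6 (new)  [load 900/1200]
6 containers opened.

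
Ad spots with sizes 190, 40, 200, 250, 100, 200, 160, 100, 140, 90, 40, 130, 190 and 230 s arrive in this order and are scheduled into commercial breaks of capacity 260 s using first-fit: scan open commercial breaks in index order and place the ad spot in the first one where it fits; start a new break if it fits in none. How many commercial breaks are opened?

9

  190 → break 1 (new)  [load 190/260]
  40 → break 1  [load 230/260]
  200 → break 2 (new)  [load 200/260]
  250 → break 3 (new)  [load 250/260]
  100 → break 4 (new)  [load 100/260]
  200 → break 5 (new)  [load 200/260]
  160 → break 4  [load 260/260]
  100 → break 6 (new)  [load 100/260]
  140 → break 6  [load 240/260]
  90 → break 7 (new)  [load 90/260]
  40 → break 2  [load 240/260]
  130 → break 7  [load 220/260]
  190 → break 8 (new)  [load 190/260]
  230 → break 9 (new)  [load 230/260]
9 commercial breaks opened.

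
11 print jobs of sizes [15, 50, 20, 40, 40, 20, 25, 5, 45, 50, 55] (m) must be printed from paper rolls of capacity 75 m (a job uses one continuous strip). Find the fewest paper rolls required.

6

Total = 55 + 50 + 50 + 45 + 40 + 40 + 25 + 20 + 20 + 15 + 5 = 365 m.
Lower bound: ⌈365/75⌉ = 5 paper rolls.
Also, 6 print jobs each exceed 75/2 m, and no two of those can share a roll, so at least 6 paper rolls are needed.
A packing using 6 paper rolls:
  roll 1: 55 + 20 = 75
  roll 2: 50 + 25 = 75
  roll 3: 50 + 20 + 5 = 75
  roll 4: 45 + 15 = 60
  roll 5: 40 = 40
  roll 6: 40 = 40
This matches the lower bound, so 6 is optimal.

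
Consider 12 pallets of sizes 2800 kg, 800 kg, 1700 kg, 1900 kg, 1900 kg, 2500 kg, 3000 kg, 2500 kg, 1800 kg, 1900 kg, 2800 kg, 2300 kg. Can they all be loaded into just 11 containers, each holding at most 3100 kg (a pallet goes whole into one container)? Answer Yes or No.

A valid assignment using 11 containers:
  container 1: 3000 = 3000
  container 2: 2800 = 2800
  container 3: 2800 = 2800
  container 4: 2500 = 2500
  container 5: 2500 = 2500
  container 6: 2300 + 800 = 3100
  container 7: 1900 = 1900
  container 8: 1900 = 1900
  container 9: 1900 = 1900
  container 10: 1800 = 1800
  container 11: 1700 = 1700
Every load is within 3100 kg, so 11 containers suffice.

Yes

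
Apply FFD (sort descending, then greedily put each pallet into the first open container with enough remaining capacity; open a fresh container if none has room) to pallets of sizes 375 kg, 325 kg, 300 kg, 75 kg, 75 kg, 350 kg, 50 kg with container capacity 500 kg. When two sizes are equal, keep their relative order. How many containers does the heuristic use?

4

Sorted descending: 375, 350, 325, 300, 75, 75, 50.
  375 → container 1 (new)  [load 375/500]
  350 → container 2 (new)  [load 350/500]
  325 → container 3 (new)  [load 325/500]
  300 → container 4 (new)  [load 300/500]
  75 → container 1  [load 450/500]
  75 → container 2  [load 425/500]
  50 → container 1  [load 500/500]
4 containers opened.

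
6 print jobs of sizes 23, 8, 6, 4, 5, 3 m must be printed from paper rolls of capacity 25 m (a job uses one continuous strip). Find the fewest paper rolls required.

Total = 23 + 8 + 6 + 5 + 4 + 3 = 49 m.
Lower bound: ⌈49/25⌉ = 2 paper rolls.
A packing using 3 paper rolls:
  roll 1: 23 = 23
  roll 2: 8 + 6 + 5 + 4 = 23
  roll 3: 3 = 3
No arrangement into 2 paper rolls stays within capacity, so 3 is optimal.

3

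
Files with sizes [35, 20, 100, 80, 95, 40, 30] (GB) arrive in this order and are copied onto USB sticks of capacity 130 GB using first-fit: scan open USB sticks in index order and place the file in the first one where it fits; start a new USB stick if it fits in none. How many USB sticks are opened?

4

  35 → USB stick 1 (new)  [load 35/130]
  20 → USB stick 1  [load 55/130]
  100 → USB stick 2 (new)  [load 100/130]
  80 → USB stick 3 (new)  [load 80/130]
  95 → USB stick 4 (new)  [load 95/130]
  40 → USB stick 1  [load 95/130]
  30 → USB stick 1  [load 125/130]
4 USB sticks opened.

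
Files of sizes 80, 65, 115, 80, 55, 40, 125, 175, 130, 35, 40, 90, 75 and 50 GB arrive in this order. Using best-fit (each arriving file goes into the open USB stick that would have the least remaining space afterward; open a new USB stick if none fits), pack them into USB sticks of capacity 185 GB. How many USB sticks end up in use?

7

  80 → USB stick 1 (new)  [load 80/185]
  65 → USB stick 1  [load 145/185]
  115 → USB stick 2 (new)  [load 115/185]
  80 → USB stick 3 (new)  [load 80/185]
  55 → USB stick 2  [load 170/185]
  40 → USB stick 1  [load 185/185]
  125 → USB stick 4 (new)  [load 125/185]
  175 → USB stick 5 (new)  [load 175/185]
  130 → USB stick 6 (new)  [load 130/185]
  35 → USB stick 6  [load 165/185]
  40 → USB stick 4  [load 165/185]
  90 → USB stick 3  [load 170/185]
  75 → USB stick 7 (new)  [load 75/185]
  50 → USB stick 7  [load 125/185]
7 USB sticks opened.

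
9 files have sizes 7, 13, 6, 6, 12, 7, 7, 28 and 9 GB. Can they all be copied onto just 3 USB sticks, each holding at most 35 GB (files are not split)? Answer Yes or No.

Yes

A valid assignment using 3 USB sticks:
  USB stick 1: 28 + 7 = 35
  USB stick 2: 13 + 12 + 9 = 34
  USB stick 3: 7 + 7 + 6 + 6 = 26
Every load is within 35 GB, so 3 USB sticks suffice.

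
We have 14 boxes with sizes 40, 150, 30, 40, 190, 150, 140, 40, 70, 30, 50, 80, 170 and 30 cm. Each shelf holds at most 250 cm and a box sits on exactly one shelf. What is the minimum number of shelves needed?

5

Total = 190 + 170 + 150 + 150 + 140 + 80 + 70 + 50 + 40 + 40 + 40 + 30 + 30 + 30 = 1210 cm.
Lower bound: ⌈1210/250⌉ = 5 shelves.
A packing using 5 shelves:
  shelf 1: 190 + 50 = 240
  shelf 2: 170 + 80 = 250
  shelf 3: 150 + 70 + 30 = 250
  shelf 4: 150 + 40 + 40 = 230
  shelf 5: 140 + 40 + 30 + 30 = 240
This matches the lower bound, so 5 is optimal.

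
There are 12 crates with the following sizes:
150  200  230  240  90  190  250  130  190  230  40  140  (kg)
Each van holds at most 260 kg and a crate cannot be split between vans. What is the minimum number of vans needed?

Total = 250 + 240 + 230 + 230 + 200 + 190 + 190 + 150 + 140 + 130 + 90 + 40 = 2080 kg.
Lower bound: ⌈2080/260⌉ = 8 vans.
Also, 9 crates each exceed 130 kg, and no two of those can share a van, so at least 9 vans are needed.
A packing using 10 vans:
  van 1: 250 = 250
  van 2: 240 = 240
  van 3: 230 = 230
  van 4: 230 = 230
  van 5: 200 + 40 = 240
  van 6: 190 = 190
  van 7: 190 = 190
  van 8: 150 + 90 = 240
  van 9: 140 = 140
  van 10: 130 = 130
No arrangement into 9 vans stays within capacity, so 10 is optimal.

10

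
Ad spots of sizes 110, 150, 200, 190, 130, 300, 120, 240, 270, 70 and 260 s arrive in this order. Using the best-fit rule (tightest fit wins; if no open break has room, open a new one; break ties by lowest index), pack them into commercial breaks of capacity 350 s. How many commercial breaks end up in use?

  110 → break 1 (new)  [load 110/350]
  150 → break 1  [load 260/350]
  200 → break 2 (new)  [load 200/350]
  190 → break 3 (new)  [load 190/350]
  130 → break 2  [load 330/350]
  300 → break 4 (new)  [load 300/350]
  120 → break 3  [load 310/350]
  240 → break 5 (new)  [load 240/350]
  270 → break 6 (new)  [load 270/350]
  70 → break 6  [load 340/350]
  260 → break 7 (new)  [load 260/350]
7 commercial breaks opened.

7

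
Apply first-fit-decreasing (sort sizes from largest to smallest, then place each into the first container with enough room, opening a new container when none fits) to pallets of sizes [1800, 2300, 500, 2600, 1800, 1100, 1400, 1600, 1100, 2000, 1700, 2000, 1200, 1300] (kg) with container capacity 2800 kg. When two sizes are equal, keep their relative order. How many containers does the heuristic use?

10

Sorted descending: 2600, 2300, 2000, 2000, 1800, 1800, 1700, 1600, 1400, 1300, 1200, 1100, 1100, 500.
  2600 → container 1 (new)  [load 2600/2800]
  2300 → container 2 (new)  [load 2300/2800]
  2000 → container 3 (new)  [load 2000/2800]
  2000 → container 4 (new)  [load 2000/2800]
  1800 → container 5 (new)  [load 1800/2800]
  1800 → container 6 (new)  [load 1800/2800]
  1700 → container 7 (new)  [load 1700/2800]
  1600 → container 8 (new)  [load 1600/2800]
  1400 → container 9 (new)  [load 1400/2800]
  1300 → container 9  [load 2700/2800]
  1200 → container 8  [load 2800/2800]
  1100 → container 7  [load 2800/2800]
  1100 → container 10 (new)  [load 1100/2800]
  500 → container 2  [load 2800/2800]
10 containers opened.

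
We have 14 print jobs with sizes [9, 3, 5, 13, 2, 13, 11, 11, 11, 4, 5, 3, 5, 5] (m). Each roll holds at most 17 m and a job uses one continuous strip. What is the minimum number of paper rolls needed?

7

Total = 13 + 13 + 11 + 11 + 11 + 9 + 5 + 5 + 5 + 5 + 4 + 3 + 3 + 2 = 100 m.
Lower bound: ⌈100/17⌉ = 6 paper rolls.
A packing using 7 paper rolls:
  roll 1: 13 + 4 = 17
  roll 2: 13 + 3 = 16
  roll 3: 11 + 5 = 16
  roll 4: 11 + 5 = 16
  roll 5: 11 + 5 = 16
  roll 6: 9 + 5 + 3 = 17
  roll 7: 2 = 2
No arrangement into 6 paper rolls stays within capacity, so 7 is optimal.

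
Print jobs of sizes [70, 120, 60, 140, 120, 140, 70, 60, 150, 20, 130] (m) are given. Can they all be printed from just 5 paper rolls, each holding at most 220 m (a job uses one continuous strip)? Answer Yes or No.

Total = 1080 m; ⌈1080/220⌉ = 5.
6 print jobs each exceed half the capacity and cannot share a roll, forcing at least 6 paper rolls.
At least 6 paper rolls are required, but only 5 are allowed.

No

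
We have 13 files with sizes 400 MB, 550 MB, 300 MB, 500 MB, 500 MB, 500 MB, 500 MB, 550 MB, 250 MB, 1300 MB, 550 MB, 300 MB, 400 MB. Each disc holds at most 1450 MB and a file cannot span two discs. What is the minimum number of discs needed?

5

Total = 1300 + 550 + 550 + 550 + 500 + 500 + 500 + 500 + 400 + 400 + 300 + 300 + 250 = 6600 MB.
Lower bound: ⌈6600/1450⌉ = 5 discs.
A packing using 5 discs:
  disc 1: 1300 = 1300
  disc 2: 550 + 550 + 300 = 1400
  disc 3: 550 + 500 + 400 = 1450
  disc 4: 500 + 500 + 400 = 1400
  disc 5: 500 + 300 + 250 = 1050
This matches the lower bound, so 5 is optimal.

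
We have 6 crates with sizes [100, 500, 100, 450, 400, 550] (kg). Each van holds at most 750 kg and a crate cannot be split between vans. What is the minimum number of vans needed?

Total = 550 + 500 + 450 + 400 + 100 + 100 = 2100 kg.
Lower bound: ⌈2100/750⌉ = 3 vans.
Also, 4 crates each exceed 375 kg, and no two of those can share a van, so at least 4 vans are needed.
A packing using 4 vans:
  van 1: 550 + 100 + 100 = 750
  van 2: 500 = 500
  van 3: 450 = 450
  van 4: 400 = 400
This matches the lower bound, so 4 is optimal.

4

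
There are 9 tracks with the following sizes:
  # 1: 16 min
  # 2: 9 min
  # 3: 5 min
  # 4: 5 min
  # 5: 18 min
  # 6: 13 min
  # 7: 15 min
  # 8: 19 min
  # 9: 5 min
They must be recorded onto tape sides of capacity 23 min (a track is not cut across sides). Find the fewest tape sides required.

5

Total = 19 + 18 + 16 + 15 + 13 + 9 + 5 + 5 + 5 = 105 min.
Lower bound: ⌈105/23⌉ = 5 tape sides.
A packing using 5 tape sides:
  side 1: 19 = 19
  side 2: 18 + 5 = 23
  side 3: 16 + 5 = 21
  side 4: 15 + 5 = 20
  side 5: 13 + 9 = 22
This matches the lower bound, so 5 is optimal.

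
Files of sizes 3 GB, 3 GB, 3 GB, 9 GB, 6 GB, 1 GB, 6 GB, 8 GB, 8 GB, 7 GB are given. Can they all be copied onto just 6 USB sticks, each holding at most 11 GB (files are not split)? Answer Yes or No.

Yes

A valid assignment using 6 USB sticks:
  USB stick 1: 9 + 1 = 10
  USB stick 2: 8 + 3 = 11
  USB stick 3: 8 + 3 = 11
  USB stick 4: 7 + 3 = 10
  USB stick 5: 6 = 6
  USB stick 6: 6 = 6
Every load is within 11 GB, so 6 USB sticks suffice.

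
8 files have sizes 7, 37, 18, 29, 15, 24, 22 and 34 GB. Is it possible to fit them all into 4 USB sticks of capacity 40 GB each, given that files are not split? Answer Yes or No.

Total = 186 GB; ⌈186/40⌉ = 5.
At least 5 USB sticks are required, but only 4 are allowed.

No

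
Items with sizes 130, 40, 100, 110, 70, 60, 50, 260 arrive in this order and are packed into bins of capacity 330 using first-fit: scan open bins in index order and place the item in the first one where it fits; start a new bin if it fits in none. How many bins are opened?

  130 → bin 1 (new)  [load 130/330]
  40 → bin 1  [load 170/330]
  100 → bin 1  [load 270/330]
  110 → bin 2 (new)  [load 110/330]
  70 → bin 2  [load 180/330]
  60 → bin 1  [load 330/330]
  50 → bin 2  [load 230/330]
  260 → bin 3 (new)  [load 260/330]
3 bins opened.

3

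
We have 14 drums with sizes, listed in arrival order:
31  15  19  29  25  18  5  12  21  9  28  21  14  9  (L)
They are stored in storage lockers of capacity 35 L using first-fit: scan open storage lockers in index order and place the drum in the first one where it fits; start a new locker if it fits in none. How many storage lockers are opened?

8

  31 → locker 1 (new)  [load 31/35]
  15 → locker 2 (new)  [load 15/35]
  19 → locker 2  [load 34/35]
  29 → locker 3 (new)  [load 29/35]
  25 → locker 4 (new)  [load 25/35]
  18 → locker 5 (new)  [load 18/35]
  5 → locker 3  [load 34/35]
  12 → locker 5  [load 30/35]
  21 → locker 6 (new)  [load 21/35]
  9 → locker 4  [load 34/35]
  28 → locker 7 (new)  [load 28/35]
  21 → locker 8 (new)  [load 21/35]
  14 → locker 6  [load 35/35]
  9 → locker 8  [load 30/35]
8 storage lockers opened.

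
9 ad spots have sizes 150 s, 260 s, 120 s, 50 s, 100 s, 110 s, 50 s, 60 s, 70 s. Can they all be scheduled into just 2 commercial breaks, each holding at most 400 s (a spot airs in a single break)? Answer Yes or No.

No

Total = 970 s; ⌈970/400⌉ = 3.
At least 3 commercial breaks are required, but only 2 are allowed.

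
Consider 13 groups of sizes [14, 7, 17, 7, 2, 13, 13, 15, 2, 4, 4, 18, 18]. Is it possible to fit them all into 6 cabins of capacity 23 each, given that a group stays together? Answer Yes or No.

No

Total = 134; ⌈134/23⌉ = 6.
7 groups each exceed half the capacity and cannot share a cabin, forcing at least 7 cabins.
At least 7 cabins are required, but only 6 are allowed.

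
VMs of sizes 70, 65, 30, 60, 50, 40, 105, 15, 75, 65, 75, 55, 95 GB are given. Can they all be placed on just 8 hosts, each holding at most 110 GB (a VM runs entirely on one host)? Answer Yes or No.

Total = 800 GB; ⌈800/110⌉ = 8.
The bound of 8 does not rule out 8, but exhaustive search shows no assignment into 8 hosts of capacity 110 GB exists — the minimum is 9.

No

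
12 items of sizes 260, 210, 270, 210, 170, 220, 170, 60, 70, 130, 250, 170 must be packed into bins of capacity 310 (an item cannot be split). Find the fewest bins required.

9

Total = 270 + 260 + 250 + 220 + 210 + 210 + 170 + 170 + 170 + 130 + 70 + 60 = 2190.
Lower bound: ⌈2190/310⌉ = 8 bins.
Also, 9 items each exceed 155, and no two of those can share a bin, so at least 9 bins are needed.
A packing using 9 bins:
  bin 1: 270 = 270
  bin 2: 260 = 260
  bin 3: 250 + 60 = 310
  bin 4: 220 + 70 = 290
  bin 5: 210 = 210
  bin 6: 210 = 210
  bin 7: 170 + 130 = 300
  bin 8: 170 = 170
  bin 9: 170 = 170
This matches the lower bound, so 9 is optimal.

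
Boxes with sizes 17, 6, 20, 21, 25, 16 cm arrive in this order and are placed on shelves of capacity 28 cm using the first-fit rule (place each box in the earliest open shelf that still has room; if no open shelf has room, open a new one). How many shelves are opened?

  17 → shelf 1 (new)  [load 17/28]
  6 → shelf 1  [load 23/28]
  20 → shelf 2 (new)  [load 20/28]
  21 → shelf 3 (new)  [load 21/28]
  25 → shelf 4 (new)  [load 25/28]
  16 → shelf 5 (new)  [load 16/28]
5 shelves opened.

5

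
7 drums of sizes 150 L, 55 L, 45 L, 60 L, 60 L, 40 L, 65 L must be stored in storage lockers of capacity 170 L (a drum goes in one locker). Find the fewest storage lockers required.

Total = 150 + 65 + 60 + 60 + 55 + 45 + 40 = 475 L.
Lower bound: ⌈475/170⌉ = 3 storage lockers.
A packing using 3 storage lockers:
  locker 1: 150 = 150
  locker 2: 65 + 60 + 45 = 170
  locker 3: 60 + 55 + 40 = 155
This matches the lower bound, so 3 is optimal.

3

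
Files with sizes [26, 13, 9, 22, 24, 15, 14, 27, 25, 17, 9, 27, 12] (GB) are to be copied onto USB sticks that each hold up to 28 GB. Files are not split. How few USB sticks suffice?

Total = 27 + 27 + 26 + 25 + 24 + 22 + 17 + 15 + 14 + 13 + 12 + 9 + 9 = 240 GB.
Lower bound: ⌈240/28⌉ = 9 USB sticks.
A packing using 10 USB sticks:
  USB stick 1: 27 = 27
  USB stick 2: 27 = 27
  USB stick 3: 26 = 26
  USB stick 4: 25 = 25
  USB stick 5: 24 = 24
  USB stick 6: 22 = 22
  USB stick 7: 17 + 9 = 26
  USB stick 8: 15 + 13 = 28
  USB stick 9: 14 + 12 = 26
  USB stick 10: 9 = 9
No arrangement into 9 USB sticks stays within capacity, so 10 is optimal.

10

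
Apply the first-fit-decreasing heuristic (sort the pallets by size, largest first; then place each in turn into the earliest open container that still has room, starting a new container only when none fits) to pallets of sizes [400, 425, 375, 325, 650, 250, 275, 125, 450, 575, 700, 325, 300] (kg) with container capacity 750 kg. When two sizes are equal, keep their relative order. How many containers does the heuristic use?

Sorted descending: 700, 650, 575, 450, 425, 400, 375, 325, 325, 300, 275, 250, 125.
  700 → container 1 (new)  [load 700/750]
  650 → container 2 (new)  [load 650/750]
  575 → container 3 (new)  [load 575/750]
  450 → container 4 (new)  [load 450/750]
  425 → container 5 (new)  [load 425/750]
  400 → container 6 (new)  [load 400/750]
  375 → container 7 (new)  [load 375/750]
  325 → container 5  [load 750/750]
  325 → container 6  [load 725/750]
  300 → container 4  [load 750/750]
  275 → container 7  [load 650/750]
  250 → container 8 (new)  [load 250/750]
  125 → container 3  [load 700/750]
8 containers opened.

8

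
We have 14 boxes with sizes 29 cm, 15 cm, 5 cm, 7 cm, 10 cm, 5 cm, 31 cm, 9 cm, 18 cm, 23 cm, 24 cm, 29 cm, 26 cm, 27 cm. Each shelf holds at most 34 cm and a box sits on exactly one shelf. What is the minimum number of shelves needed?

Total = 31 + 29 + 29 + 27 + 26 + 24 + 23 + 18 + 15 + 10 + 9 + 7 + 5 + 5 = 258 cm.
Lower bound: ⌈258/34⌉ = 8 shelves.
A packing using 8 shelves:
  shelf 1: 31 = 31
  shelf 2: 29 + 5 = 34
  shelf 3: 29 + 5 = 34
  shelf 4: 27 + 7 = 34
  shelf 5: 26 = 26
  shelf 6: 24 + 10 = 34
  shelf 7: 23 + 9 = 32
  shelf 8: 18 + 15 = 33
This matches the lower bound, so 8 is optimal.

8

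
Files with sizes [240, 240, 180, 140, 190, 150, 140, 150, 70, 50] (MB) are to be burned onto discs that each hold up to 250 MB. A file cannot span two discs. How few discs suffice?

8

Total = 240 + 240 + 190 + 180 + 150 + 150 + 140 + 140 + 70 + 50 = 1550 MB.
Lower bound: ⌈1550/250⌉ = 7 discs.
Also, 8 files each exceed 125 MB, and no two of those can share a disc, so at least 8 discs are needed.
A packing using 8 discs:
  disc 1: 240 = 240
  disc 2: 240 = 240
  disc 3: 190 + 50 = 240
  disc 4: 180 + 70 = 250
  disc 5: 150 = 150
  disc 6: 150 = 150
  disc 7: 140 = 140
  disc 8: 140 = 140
This matches the lower bound, so 8 is optimal.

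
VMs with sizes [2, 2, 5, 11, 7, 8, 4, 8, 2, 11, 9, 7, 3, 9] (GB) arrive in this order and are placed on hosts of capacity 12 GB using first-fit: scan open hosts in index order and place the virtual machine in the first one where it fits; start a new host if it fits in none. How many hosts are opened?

  2 → host 1 (new)  [load 2/12]
  2 → host 1  [load 4/12]
  5 → host 1  [load 9/12]
  11 → host 2 (new)  [load 11/12]
  7 → host 3 (new)  [load 7/12]
  8 → host 4 (new)  [load 8/12]
  4 → host 3  [load 11/12]
  8 → host 5 (new)  [load 8/12]
  2 → host 1  [load 11/12]
  11 → host 6 (new)  [load 11/12]
  9 → host 7 (new)  [load 9/12]
  7 → host 8 (new)  [load 7/12]
  3 → host 4  [load 11/12]
  9 → host 9 (new)  [load 9/12]
9 hosts opened.

9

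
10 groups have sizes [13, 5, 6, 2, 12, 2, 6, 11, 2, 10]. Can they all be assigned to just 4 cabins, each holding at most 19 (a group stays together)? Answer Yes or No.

A valid assignment using 4 cabins:
  cabin 1: 13 + 6 = 19
  cabin 2: 12 + 6 = 18
  cabin 3: 11 + 5 + 2 = 18
  cabin 4: 10 + 2 + 2 = 14
Every load is within 19, so 4 cabins suffice.

Yes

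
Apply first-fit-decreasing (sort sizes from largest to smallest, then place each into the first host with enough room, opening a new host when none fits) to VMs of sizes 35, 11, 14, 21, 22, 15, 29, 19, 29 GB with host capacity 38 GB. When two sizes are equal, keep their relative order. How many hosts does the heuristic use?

6

Sorted descending: 35, 29, 29, 22, 21, 19, 15, 14, 11.
  35 → host 1 (new)  [load 35/38]
  29 → host 2 (new)  [load 29/38]
  29 → host 3 (new)  [load 29/38]
  22 → host 4 (new)  [load 22/38]
  21 → host 5 (new)  [load 21/38]
  19 → host 6 (new)  [load 19/38]
  15 → host 4  [load 37/38]
  14 → host 5  [load 35/38]
  11 → host 6  [load 30/38]
6 hosts opened.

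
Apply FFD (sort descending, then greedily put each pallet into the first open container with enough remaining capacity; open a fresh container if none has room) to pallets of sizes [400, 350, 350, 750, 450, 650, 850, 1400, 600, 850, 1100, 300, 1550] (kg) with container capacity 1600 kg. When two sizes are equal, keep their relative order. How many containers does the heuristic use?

7

Sorted descending: 1550, 1400, 1100, 850, 850, 750, 650, 600, 450, 400, 350, 350, 300.
  1550 → container 1 (new)  [load 1550/1600]
  1400 → container 2 (new)  [load 1400/1600]
  1100 → container 3 (new)  [load 1100/1600]
  850 → container 4 (new)  [load 850/1600]
  850 → container 5 (new)  [load 850/1600]
  750 → container 4  [load 1600/1600]
  650 → container 5  [load 1500/1600]
  600 → container 6 (new)  [load 600/1600]
  450 → container 3  [load 1550/1600]
  400 → container 6  [load 1000/1600]
  350 → container 6  [load 1350/1600]
  350 → container 7 (new)  [load 350/1600]
  300 → container 7  [load 650/1600]
7 containers opened.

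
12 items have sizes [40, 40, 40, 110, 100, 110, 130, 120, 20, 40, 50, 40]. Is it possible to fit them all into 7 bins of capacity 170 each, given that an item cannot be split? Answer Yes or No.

A valid assignment using 6 bins:
  bin 1: 130 + 40 = 170
  bin 2: 120 + 50 = 170
  bin 3: 110 + 40 + 20 = 170
  bin 4: 110 + 40 = 150
  bin 5: 100 + 40 = 140
  bin 6: 40 = 40
That uses only 6 ≤ 7, so 7 bins are enough.

Yes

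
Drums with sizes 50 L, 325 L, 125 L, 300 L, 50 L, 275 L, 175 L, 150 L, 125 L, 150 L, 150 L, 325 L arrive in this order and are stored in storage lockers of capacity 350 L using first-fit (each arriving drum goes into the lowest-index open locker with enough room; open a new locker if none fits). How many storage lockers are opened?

  50 → locker 1 (new)  [load 50/350]
  325 → locker 2 (new)  [load 325/350]
  125 → locker 1  [load 175/350]
  300 → locker 3 (new)  [load 300/350]
  50 → locker 1  [load 225/350]
  275 → locker 4 (new)  [load 275/350]
  175 → locker 5 (new)  [load 175/350]
  150 → locker 5  [load 325/350]
  125 → locker 1  [load 350/350]
  150 → locker 6 (new)  [load 150/350]
  150 → locker 6  [load 300/350]
  325 → locker 7 (new)  [load 325/350]
7 storage lockers opened.

7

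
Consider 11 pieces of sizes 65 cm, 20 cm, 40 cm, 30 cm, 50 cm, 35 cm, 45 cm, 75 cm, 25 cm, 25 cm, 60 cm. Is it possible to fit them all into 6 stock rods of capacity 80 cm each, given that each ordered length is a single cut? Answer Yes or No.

Total = 470 cm; ⌈470/80⌉ = 6.
The bound of 6 does not rule out 6, but exhaustive search shows no assignment into 6 stock rods of capacity 80 cm exists — the minimum is 7.

No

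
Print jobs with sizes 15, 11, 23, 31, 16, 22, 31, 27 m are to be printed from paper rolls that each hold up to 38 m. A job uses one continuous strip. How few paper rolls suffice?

5

Total = 31 + 31 + 27 + 23 + 22 + 16 + 15 + 11 = 176 m.
Lower bound: ⌈176/38⌉ = 5 paper rolls.
A packing using 5 paper rolls:
  roll 1: 31 = 31
  roll 2: 31 = 31
  roll 3: 27 + 11 = 38
  roll 4: 23 + 15 = 38
  roll 5: 22 + 16 = 38
This matches the lower bound, so 5 is optimal.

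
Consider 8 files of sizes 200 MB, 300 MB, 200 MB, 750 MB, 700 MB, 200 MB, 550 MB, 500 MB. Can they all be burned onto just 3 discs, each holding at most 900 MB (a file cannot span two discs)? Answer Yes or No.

No

Total = 3400 MB; ⌈3400/900⌉ = 4.
At least 4 discs are required, but only 3 are allowed.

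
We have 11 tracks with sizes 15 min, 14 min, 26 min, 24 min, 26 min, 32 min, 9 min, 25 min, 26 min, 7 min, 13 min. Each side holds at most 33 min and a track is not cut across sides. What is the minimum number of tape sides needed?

Total = 32 + 26 + 26 + 26 + 25 + 24 + 15 + 14 + 13 + 9 + 7 = 217 min.
Lower bound: ⌈217/33⌉ = 7 tape sides.
A packing using 8 tape sides:
  side 1: 32 = 32
  side 2: 26 + 7 = 33
  side 3: 26 = 26
  side 4: 26 = 26
  side 5: 25 = 25
  side 6: 24 + 9 = 33
  side 7: 15 + 14 = 29
  side 8: 13 = 13
No arrangement into 7 tape sides stays within capacity, so 8 is optimal.

8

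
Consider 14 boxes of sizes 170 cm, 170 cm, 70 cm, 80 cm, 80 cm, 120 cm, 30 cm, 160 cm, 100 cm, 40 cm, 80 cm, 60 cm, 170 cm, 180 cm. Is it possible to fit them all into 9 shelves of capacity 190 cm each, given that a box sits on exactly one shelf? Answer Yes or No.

A valid assignment using 9 shelves:
  shelf 1: 180 = 180
  shelf 2: 170 = 170
  shelf 3: 170 = 170
  shelf 4: 170 = 170
  shelf 5: 160 + 30 = 190
  shelf 6: 120 + 70 = 190
  shelf 7: 100 + 80 = 180
  shelf 8: 80 + 80 = 160
  shelf 9: 60 + 40 = 100
Every load is within 190 cm, so 9 shelves suffice.

Yes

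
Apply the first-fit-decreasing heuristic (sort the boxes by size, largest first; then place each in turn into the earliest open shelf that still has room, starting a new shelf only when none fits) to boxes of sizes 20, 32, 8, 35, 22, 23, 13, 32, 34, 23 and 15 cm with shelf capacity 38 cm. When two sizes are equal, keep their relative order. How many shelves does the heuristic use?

Sorted descending: 35, 34, 32, 32, 23, 23, 22, 20, 15, 13, 8.
  35 → shelf 1 (new)  [load 35/38]
  34 → shelf 2 (new)  [load 34/38]
  32 → shelf 3 (new)  [load 32/38]
  32 → shelf 4 (new)  [load 32/38]
  23 → shelf 5 (new)  [load 23/38]
  23 → shelf 6 (new)  [load 23/38]
  22 → shelf 7 (new)  [load 22/38]
  20 → shelf 8 (new)  [load 20/38]
  15 → shelf 5  [load 38/38]
  13 → shelf 6  [load 36/38]
  8 → shelf 7  [load 30/38]
8 shelves opened.

8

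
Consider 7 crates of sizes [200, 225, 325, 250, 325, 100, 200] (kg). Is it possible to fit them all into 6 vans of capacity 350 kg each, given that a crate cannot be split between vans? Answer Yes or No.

Yes

A valid assignment using 6 vans:
  van 1: 325 = 325
  van 2: 325 = 325
  van 3: 250 + 100 = 350
  van 4: 225 = 225
  van 5: 200 = 200
  van 6: 200 = 200
Every load is within 350 kg, so 6 vans suffice.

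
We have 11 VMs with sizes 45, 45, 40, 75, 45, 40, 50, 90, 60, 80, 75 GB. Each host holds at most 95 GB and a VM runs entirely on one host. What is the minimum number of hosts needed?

8

Total = 90 + 80 + 75 + 75 + 60 + 50 + 45 + 45 + 45 + 40 + 40 = 645 GB.
Lower bound: ⌈645/95⌉ = 7 hosts.
A packing using 8 hosts:
  host 1: 90 = 90
  host 2: 80 = 80
  host 3: 75 = 75
  host 4: 75 = 75
  host 5: 60 = 60
  host 6: 50 + 45 = 95
  host 7: 45 + 45 = 90
  host 8: 40 + 40 = 80
No arrangement into 7 hosts stays within capacity, so 8 is optimal.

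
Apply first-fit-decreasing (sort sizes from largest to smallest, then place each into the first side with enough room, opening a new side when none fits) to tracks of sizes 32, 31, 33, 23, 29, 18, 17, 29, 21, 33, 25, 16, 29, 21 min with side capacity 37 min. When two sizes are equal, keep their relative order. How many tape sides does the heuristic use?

12

Sorted descending: 33, 33, 32, 31, 29, 29, 29, 25, 23, 21, 21, 18, 17, 16.
  33 → side 1 (new)  [load 33/37]
  33 → side 2 (new)  [load 33/37]
  32 → side 3 (new)  [load 32/37]
  31 → side 4 (new)  [load 31/37]
  29 → side 5 (new)  [load 29/37]
  29 → side 6 (new)  [load 29/37]
  29 → side 7 (new)  [load 29/37]
  25 → side 8 (new)  [load 25/37]
  23 → side 9 (new)  [load 23/37]
  21 → side 10 (new)  [load 21/37]
  21 → side 11 (new)  [load 21/37]
  18 → side 12 (new)  [load 18/37]
  17 → side 12  [load 35/37]
  16 → side 10  [load 37/37]
12 tape sides opened.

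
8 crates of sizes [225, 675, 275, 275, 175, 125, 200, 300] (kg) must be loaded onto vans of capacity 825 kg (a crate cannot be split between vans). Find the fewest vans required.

3

Total = 675 + 300 + 275 + 275 + 225 + 200 + 175 + 125 = 2250 kg.
Lower bound: ⌈2250/825⌉ = 3 vans.
A packing using 3 vans:
  van 1: 675 + 125 = 800
  van 2: 300 + 275 + 225 = 800
  van 3: 275 + 200 + 175 = 650
This matches the lower bound, so 3 is optimal.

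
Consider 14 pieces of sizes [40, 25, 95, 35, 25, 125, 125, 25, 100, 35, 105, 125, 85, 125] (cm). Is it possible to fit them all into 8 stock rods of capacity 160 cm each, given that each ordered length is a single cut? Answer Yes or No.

Yes

A valid assignment using 8 stock rods:
  stock rod 1: 125 + 35 = 160
  stock rod 2: 125 + 35 = 160
  stock rod 3: 125 + 25 = 150
  stock rod 4: 125 + 25 = 150
  stock rod 5: 105 + 40 = 145
  stock rod 6: 100 + 25 = 125
  stock rod 7: 95 = 95
  stock rod 8: 85 = 85
Every load is within 160 cm, so 8 stock rods suffice.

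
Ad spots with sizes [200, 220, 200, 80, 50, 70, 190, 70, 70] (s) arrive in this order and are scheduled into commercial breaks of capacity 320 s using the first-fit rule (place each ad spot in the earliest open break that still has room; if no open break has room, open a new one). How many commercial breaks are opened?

5

  200 → break 1 (new)  [load 200/320]
  220 → break 2 (new)  [load 220/320]
  200 → break 3 (new)  [load 200/320]
  80 → break 1  [load 280/320]
  50 → break 2  [load 270/320]
  70 → break 3  [load 270/320]
  190 → break 4 (new)  [load 190/320]
  70 → break 4  [load 260/320]
  70 → break 5 (new)  [load 70/320]
5 commercial breaks opened.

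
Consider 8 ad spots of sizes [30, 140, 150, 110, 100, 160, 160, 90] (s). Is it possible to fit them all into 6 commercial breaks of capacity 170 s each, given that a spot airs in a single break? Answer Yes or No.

No

Total = 940 s; ⌈940/170⌉ = 6.
7 ad spots each exceed half the capacity and cannot share a break, forcing at least 7 commercial breaks.
At least 7 commercial breaks are required, but only 6 are allowed.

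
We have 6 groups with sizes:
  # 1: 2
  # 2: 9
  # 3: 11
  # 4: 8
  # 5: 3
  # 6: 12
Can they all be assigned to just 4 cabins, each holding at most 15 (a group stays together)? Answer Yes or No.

A valid assignment using 4 cabins:
  cabin 1: 12 + 3 = 15
  cabin 2: 11 + 2 = 13
  cabin 3: 9 = 9
  cabin 4: 8 = 8
Every load is within 15, so 4 cabins suffice.

Yes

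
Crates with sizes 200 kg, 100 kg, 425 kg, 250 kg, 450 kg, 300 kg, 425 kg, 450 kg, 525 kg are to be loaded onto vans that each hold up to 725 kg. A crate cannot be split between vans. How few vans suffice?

5

Total = 525 + 450 + 450 + 425 + 425 + 300 + 250 + 200 + 100 = 3125 kg.
Lower bound: ⌈3125/725⌉ = 5 vans.
A packing using 5 vans:
  van 1: 525 + 200 = 725
  van 2: 450 + 250 = 700
  van 3: 450 + 100 = 550
  van 4: 425 + 300 = 725
  van 5: 425 = 425
This matches the lower bound, so 5 is optimal.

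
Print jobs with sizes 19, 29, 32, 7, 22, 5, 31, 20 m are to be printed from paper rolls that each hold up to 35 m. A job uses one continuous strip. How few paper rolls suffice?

6

Total = 32 + 31 + 29 + 22 + 20 + 19 + 7 + 5 = 165 m.
Lower bound: ⌈165/35⌉ = 5 paper rolls.
Also, 6 print jobs each exceed 35/2 m, and no two of those can share a roll, so at least 6 paper rolls are needed.
A packing using 6 paper rolls:
  roll 1: 32 = 32
  roll 2: 31 = 31
  roll 3: 29 + 5 = 34
  roll 4: 22 + 7 = 29
  roll 5: 20 = 20
  roll 6: 19 = 19
This matches the lower bound, so 6 is optimal.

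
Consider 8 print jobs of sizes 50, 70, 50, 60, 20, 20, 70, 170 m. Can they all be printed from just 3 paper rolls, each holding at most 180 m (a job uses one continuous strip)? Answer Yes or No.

Yes

A valid assignment using 3 paper rolls:
  roll 1: 170 = 170
  roll 2: 70 + 70 + 20 + 20 = 180
  roll 3: 60 + 50 + 50 = 160
Every load is within 180 m, so 3 paper rolls suffice.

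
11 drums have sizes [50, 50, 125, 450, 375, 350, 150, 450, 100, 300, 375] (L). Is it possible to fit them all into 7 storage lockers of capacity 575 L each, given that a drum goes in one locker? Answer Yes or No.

Yes

A valid assignment using 6 storage lockers:
  locker 1: 450 + 125 = 575
  locker 2: 450 + 100 = 550
  locker 3: 375 + 150 + 50 = 575
  locker 4: 375 + 50 = 425
  locker 5: 350 = 350
  locker 6: 300 = 300
That uses only 6 ≤ 7, so 7 storage lockers are enough.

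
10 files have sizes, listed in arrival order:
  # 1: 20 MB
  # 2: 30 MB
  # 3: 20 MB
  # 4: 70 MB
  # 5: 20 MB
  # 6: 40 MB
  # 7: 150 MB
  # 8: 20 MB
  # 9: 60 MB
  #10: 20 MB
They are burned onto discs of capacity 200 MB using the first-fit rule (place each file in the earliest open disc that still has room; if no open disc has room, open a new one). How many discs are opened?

  20 → disc 1 (new)  [load 20/200]
  30 → disc 1  [load 50/200]
  20 → disc 1  [load 70/200]
  70 → disc 1  [load 140/200]
  20 → disc 1  [load 160/200]
  40 → disc 1  [load 200/200]
  150 → disc 2 (new)  [load 150/200]
  20 → disc 2  [load 170/200]
  60 → disc 3 (new)  [load 60/200]
  20 → disc 2  [load 190/200]
3 discs opened.

3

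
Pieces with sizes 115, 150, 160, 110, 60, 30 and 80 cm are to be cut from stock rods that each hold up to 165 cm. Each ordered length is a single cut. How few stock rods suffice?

5

Total = 160 + 150 + 115 + 110 + 80 + 60 + 30 = 705 cm.
Lower bound: ⌈705/165⌉ = 5 stock rods.
A packing using 5 stock rods:
  stock rod 1: 160 = 160
  stock rod 2: 150 = 150
  stock rod 3: 115 + 30 = 145
  stock rod 4: 110 = 110
  stock rod 5: 80 + 60 = 140
This matches the lower bound, so 5 is optimal.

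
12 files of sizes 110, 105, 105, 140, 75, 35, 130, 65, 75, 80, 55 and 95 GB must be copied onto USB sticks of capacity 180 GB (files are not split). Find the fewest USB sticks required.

7

Total = 140 + 130 + 110 + 105 + 105 + 95 + 80 + 75 + 75 + 65 + 55 + 35 = 1070 GB.
Lower bound: ⌈1070/180⌉ = 6 USB sticks.
A packing using 7 USB sticks:
  USB stick 1: 140 + 35 = 175
  USB stick 2: 130 = 130
  USB stick 3: 110 + 65 = 175
  USB stick 4: 105 + 75 = 180
  USB stick 5: 105 + 75 = 180
  USB stick 6: 95 + 80 = 175
  USB stick 7: 55 = 55
No arrangement into 6 USB sticks stays within capacity, so 7 is optimal.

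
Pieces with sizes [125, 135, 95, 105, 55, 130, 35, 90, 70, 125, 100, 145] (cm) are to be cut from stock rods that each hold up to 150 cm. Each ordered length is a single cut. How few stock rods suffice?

10

Total = 145 + 135 + 130 + 125 + 125 + 105 + 100 + 95 + 90 + 70 + 55 + 35 = 1210 cm.
Lower bound: ⌈1210/150⌉ = 9 stock rods.
A packing using 10 stock rods:
  stock rod 1: 145 = 145
  stock rod 2: 135 = 135
  stock rod 3: 130 = 130
  stock rod 4: 125 = 125
  stock rod 5: 125 = 125
  stock rod 6: 105 + 35 = 140
  stock rod 7: 100 = 100
  stock rod 8: 95 + 55 = 150
  stock rod 9: 90 = 90
  stock rod 10: 70 = 70
No arrangement into 9 stock rods stays within capacity, so 10 is optimal.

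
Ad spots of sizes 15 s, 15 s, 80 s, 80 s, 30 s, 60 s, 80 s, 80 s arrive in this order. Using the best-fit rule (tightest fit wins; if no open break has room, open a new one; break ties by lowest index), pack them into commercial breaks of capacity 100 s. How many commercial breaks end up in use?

6

  15 → break 1 (new)  [load 15/100]
  15 → break 1  [load 30/100]
  80 → break 2 (new)  [load 80/100]
  80 → break 3 (new)  [load 80/100]
  30 → break 1  [load 60/100]
  60 → break 4 (new)  [load 60/100]
  80 → break 5 (new)  [load 80/100]
  80 → break 6 (new)  [load 80/100]
6 commercial breaks opened.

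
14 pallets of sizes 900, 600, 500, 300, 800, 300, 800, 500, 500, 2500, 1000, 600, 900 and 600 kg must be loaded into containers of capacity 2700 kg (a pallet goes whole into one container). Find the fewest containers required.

5

Total = 2500 + 1000 + 900 + 900 + 800 + 800 + 600 + 600 + 600 + 500 + 500 + 500 + 300 + 300 = 10800 kg.
Lower bound: ⌈10800/2700⌉ = 4 containers.
A packing using 5 containers:
  container 1: 2500 = 2500
  container 2: 1000 + 900 + 800 = 2700
  container 3: 900 + 800 + 600 + 300 = 2600
  container 4: 600 + 600 + 500 + 500 + 500 = 2700
  container 5: 300 = 300
No arrangement into 4 containers stays within capacity, so 5 is optimal.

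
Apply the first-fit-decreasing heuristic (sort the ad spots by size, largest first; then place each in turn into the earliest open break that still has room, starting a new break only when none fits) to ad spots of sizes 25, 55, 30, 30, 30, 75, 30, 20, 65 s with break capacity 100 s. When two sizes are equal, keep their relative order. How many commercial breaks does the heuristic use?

Sorted descending: 75, 65, 55, 30, 30, 30, 30, 25, 20.
  75 → break 1 (new)  [load 75/100]
  65 → break 2 (new)  [load 65/100]
  55 → break 3 (new)  [load 55/100]
  30 → break 2  [load 95/100]
  30 → break 3  [load 85/100]
  30 → break 4 (new)  [load 30/100]
  30 → break 4  [load 60/100]
  25 → break 1  [load 100/100]
  20 → break 4  [load 80/100]
4 commercial breaks opened.

4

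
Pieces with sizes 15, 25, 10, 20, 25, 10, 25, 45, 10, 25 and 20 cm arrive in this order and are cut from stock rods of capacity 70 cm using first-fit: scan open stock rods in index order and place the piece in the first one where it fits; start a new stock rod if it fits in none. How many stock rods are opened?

  15 → stock rod 1 (new)  [load 15/70]
  25 → stock rod 1  [load 40/70]
  10 → stock rod 1  [load 50/70]
  20 → stock rod 1  [load 70/70]
  25 → stock rod 2 (new)  [load 25/70]
  10 → stock rod 2  [load 35/70]
  25 → stock rod 2  [load 60/70]
  45 → stock rod 3 (new)  [load 45/70]
  10 → stock rod 2  [load 70/70]
  25 → stock rod 3  [load 70/70]
  20 → stock rod 4 (new)  [load 20/70]
4 stock rods opened.

4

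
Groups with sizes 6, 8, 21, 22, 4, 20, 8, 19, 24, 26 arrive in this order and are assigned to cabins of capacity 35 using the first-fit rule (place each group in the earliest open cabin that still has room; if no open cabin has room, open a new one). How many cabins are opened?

  6 → cabin 1 (new)  [load 6/35]
  8 → cabin 1  [load 14/35]
  21 → cabin 1  [load 35/35]
  22 → cabin 2 (new)  [load 22/35]
  4 → cabin 2  [load 26/35]
  20 → cabin 3 (new)  [load 20/35]
  8 → cabin 2  [load 34/35]
  19 → cabin 4 (new)  [load 19/35]
  24 → cabin 5 (new)  [load 24/35]
  26 → cabin 6 (new)  [load 26/35]
6 cabins opened.

6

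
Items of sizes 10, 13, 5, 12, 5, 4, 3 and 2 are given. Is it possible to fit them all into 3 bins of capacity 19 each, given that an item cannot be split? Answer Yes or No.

A valid assignment using 3 bins:
  bin 1: 13 + 5 = 18
  bin 2: 12 + 5 + 2 = 19
  bin 3: 10 + 4 + 3 = 17
Every load is within 19, so 3 bins suffice.

Yes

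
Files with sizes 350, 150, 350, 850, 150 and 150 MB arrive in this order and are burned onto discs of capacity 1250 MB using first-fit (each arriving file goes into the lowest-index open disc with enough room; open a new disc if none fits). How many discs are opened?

2

  350 → disc 1 (new)  [load 350/1250]
  150 → disc 1  [load 500/1250]
  350 → disc 1  [load 850/1250]
  850 → disc 2 (new)  [load 850/1250]
  150 → disc 1  [load 1000/1250]
  150 → disc 1  [load 1150/1250]
2 discs opened.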